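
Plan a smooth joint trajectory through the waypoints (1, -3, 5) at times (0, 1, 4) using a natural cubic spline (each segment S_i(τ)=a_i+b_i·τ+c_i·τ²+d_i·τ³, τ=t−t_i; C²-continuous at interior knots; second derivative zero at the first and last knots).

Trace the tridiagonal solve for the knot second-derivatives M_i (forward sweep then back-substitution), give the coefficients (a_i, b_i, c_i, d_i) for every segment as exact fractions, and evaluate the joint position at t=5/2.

  seg 0: a=1 b=-29/6 c=0 d=5/6
  seg 1: a=-3 b=-7/3 c=5/2 d=-5/18
S(5/2) = -29/16

Δ: Δ0=-4, Δ1=8/3
row 1: diag=8, rhs=40; c'=3/8, d'=5
back: M1=5
M: M0=0, M1=5, M2=0
seg 0: a=1, c=M0/2=0, d=(M1−M0)/(6·1)=5/6, b=Δ0−h0·(2M0+M1)/6=-29/6
seg 1: a=-3, c=M1/2=5/2, d=(M2−M1)/(6·3)=-5/18, b=Δ1−h1·(2M1+M2)/6=-7/3
t_q=5/2 → seg 1, τ=3/2; S=-3+-7/3·τ+5/2·τ²+-5/18·τ³=-29/16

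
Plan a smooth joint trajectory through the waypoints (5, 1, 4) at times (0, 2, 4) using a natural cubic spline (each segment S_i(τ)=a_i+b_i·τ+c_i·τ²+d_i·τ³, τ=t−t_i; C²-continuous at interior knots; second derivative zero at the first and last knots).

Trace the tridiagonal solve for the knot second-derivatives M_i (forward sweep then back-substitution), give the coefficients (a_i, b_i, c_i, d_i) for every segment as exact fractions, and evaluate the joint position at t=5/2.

  seg 0: a=5 b=-23/8 c=0 d=7/32
  seg 1: a=1 b=-1/4 c=21/16 d=-7/32
S(5/2) = 301/256

Δ: Δ0=-2, Δ1=3/2
row 1: diag=8, rhs=21; c'=1/4, d'=21/8
back: M1=21/8
M: M0=0, M1=21/8, M2=0
seg 0: a=5, c=M0/2=0, d=(M1−M0)/(6·2)=7/32, b=Δ0−h0·(2M0+M1)/6=-23/8
seg 1: a=1, c=M1/2=21/16, d=(M2−M1)/(6·2)=-7/32, b=Δ1−h1·(2M1+M2)/6=-1/4
t_q=5/2 → seg 1, τ=1/2; S=1+-1/4·τ+21/16·τ²+-7/32·τ³=301/256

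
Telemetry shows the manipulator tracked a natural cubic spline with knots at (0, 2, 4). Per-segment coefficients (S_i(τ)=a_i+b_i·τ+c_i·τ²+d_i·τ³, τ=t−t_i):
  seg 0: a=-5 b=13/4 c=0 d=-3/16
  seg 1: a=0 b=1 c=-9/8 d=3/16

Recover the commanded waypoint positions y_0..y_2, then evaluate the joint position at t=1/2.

y_0=-5 y_1=0 y_2=-1
S(1/2) = -435/128

y_0 = S_0(0) = a_0 = -5
y_1 = S_1(0) = a_1 = 0
y_2 = S_1(2) = -1
t_q=1/2 is in segment 0 (τ=1/2); S_0(τ)=-435/128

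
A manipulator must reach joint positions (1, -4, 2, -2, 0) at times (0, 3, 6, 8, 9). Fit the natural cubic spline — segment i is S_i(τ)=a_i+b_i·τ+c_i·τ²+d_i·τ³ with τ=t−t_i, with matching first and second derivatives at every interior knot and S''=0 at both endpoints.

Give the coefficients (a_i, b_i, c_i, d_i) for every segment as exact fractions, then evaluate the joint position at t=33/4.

  seg 0: a=1 b=-967/309 c=0 d=452/2781
  seg 1: a=-4 b=389/309 c=452/309 d=-1127/2781
  seg 2: a=2 b=-280/309 c=-225/103 d=253/309
  seg 3: a=-2 b=56/309 c=281/103 d=-281/309
S(33/4) = -11855/6592

Δ: Δ0=-5/3, Δ1=2, Δ2=-2, Δ3=2
row 1: diag=12, rhs=22; c'=1/4, d'=11/6
row 2: denom=10−3·1/4=37/4; d'=(-24−3·11/6)/(37/4)=-118/37
row 3: denom=6−2·8/37=206/37; d'=(24−2·-118/37)/(206/37)=562/103
back: M3=562/103
back: M2=-118/37−8/37·562/103=-450/103
back: M1=11/6−1/4·-450/103=904/309
M: M0=0, M1=904/309, M2=-450/103, M3=562/103, M4=0
seg 0: a=1, c=M0/2=0, d=(M1−M0)/(6·3)=452/2781, b=Δ0−h0·(2M0+M1)/6=-967/309
seg 1: a=-4, c=M1/2=452/309, d=(M2−M1)/(6·3)=-1127/2781, b=Δ1−h1·(2M1+M2)/6=389/309
seg 2: a=2, c=M2/2=-225/103, d=(M3−M2)/(6·2)=253/309, b=Δ2−h2·(2M2+M3)/6=-280/309
seg 3: a=-2, c=M3/2=281/103, d=(M4−M3)/(6·1)=-281/309, b=Δ3−h3·(2M3+M4)/6=56/309
t_q=33/4 → seg 3, τ=1/4; S=-2+56/309·τ+281/103·τ²+-281/309·τ³=-11855/6592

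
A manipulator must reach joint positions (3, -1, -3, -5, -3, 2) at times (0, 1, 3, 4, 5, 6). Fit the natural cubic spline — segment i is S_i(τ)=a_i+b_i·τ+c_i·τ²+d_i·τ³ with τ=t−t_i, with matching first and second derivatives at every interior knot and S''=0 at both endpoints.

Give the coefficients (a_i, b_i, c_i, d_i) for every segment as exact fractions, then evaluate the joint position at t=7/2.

Δ: Δ0=-4, Δ1=-1, Δ2=-2, Δ3=2, Δ4=5
row 1: diag=6, rhs=18; c'=1/3, d'=3
row 2: denom=6−2·1/3=16/3; d'=(-6−2·3)/(16/3)=-9/4
row 3: denom=4−1·3/16=61/16; d'=(24−1·-9/4)/(61/16)=420/61
row 4: denom=4−1·16/61=228/61; d'=(18−1·420/61)/(228/61)=113/38
back: M4=113/38
back: M3=420/61−16/61·113/38=116/19
back: M2=-9/4−3/16·116/19=-129/38
back: M1=3−1/3·-129/38=157/38
M: M0=0, M1=157/38, M2=-129/38, M3=116/19, M4=113/38, M5=0
seg 0: a=3, c=M0/2=0, d=(M1−M0)/(6·1)=157/228, b=Δ0−h0·(2M0+M1)/6=-1069/228
seg 1: a=-1, c=M1/2=157/76, d=(M2−M1)/(6·2)=-143/228, b=Δ1−h1·(2M1+M2)/6=-299/114
seg 2: a=-3, c=M2/2=-129/76, d=(M3−M2)/(6·1)=19/12, b=Δ2−h2·(2M2+M3)/6=-215/114
seg 3: a=-5, c=M3/2=58/19, d=(M4−M3)/(6·1)=-119/228, b=Δ3−h3·(2M3+M4)/6=-121/228
seg 4: a=-3, c=M4/2=113/76, d=(M5−M4)/(6·1)=-113/228, b=Δ4−h4·(2M4+M5)/6=457/114
t_q=7/2 → seg 2, τ=1/2; S=-3+-215/114·τ+-129/76·τ²+19/12·τ³=-2535/608

  seg 0: a=3 b=-1069/228 c=0 d=157/228
  seg 1: a=-1 b=-299/114 c=157/76 d=-143/228
  seg 2: a=-3 b=-215/114 c=-129/76 d=19/12
  seg 3: a=-5 b=-121/228 c=58/19 d=-119/228
  seg 4: a=-3 b=457/114 c=113/76 d=-113/228
S(7/2) = -2535/608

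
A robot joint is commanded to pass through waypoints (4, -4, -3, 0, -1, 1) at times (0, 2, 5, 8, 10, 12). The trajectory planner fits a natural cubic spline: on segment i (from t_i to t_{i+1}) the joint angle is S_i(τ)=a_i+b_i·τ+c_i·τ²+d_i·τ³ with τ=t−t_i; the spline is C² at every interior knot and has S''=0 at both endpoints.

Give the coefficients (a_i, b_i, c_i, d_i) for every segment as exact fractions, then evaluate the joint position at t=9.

Δ: Δ0=-4, Δ1=1/3, Δ2=1, Δ3=-1/2, Δ4=1
row 1: diag=10, rhs=26; c'=3/10, d'=13/5
row 2: denom=12−3·3/10=111/10; d'=(4−3·13/5)/(111/10)=-38/111
row 3: denom=10−3·10/37=340/37; d'=(-9−3·-38/111)/(340/37)=-59/68
row 4: denom=8−2·37/170=643/85; d'=(9−2·-59/68)/(643/85)=1825/1286
back: M4=1825/1286
back: M3=-59/68−37/170·1825/1286=-1513/1286
back: M2=-38/111−10/37·-1513/1286=-47/1929
back: M1=13/5−3/10·-47/1929=3353/1286
M: M0=0, M1=3353/1286, M2=-47/1929, M3=-1513/1286, M4=1825/1286, M5=0
seg 0: a=4, c=M0/2=0, d=(M1−M0)/(6·2)=3353/15432, b=Δ0−h0·(2M0+M1)/6=-18785/3858
seg 1: a=-4, c=M1/2=3353/2572, d=(M2−M1)/(6·3)=-10153/69444, b=Δ1−h1·(2M1+M2)/6=-4363/1929
seg 2: a=-3, c=M2/2=-47/3858, d=(M3−M2)/(6·3)=-4445/69444, b=Δ2−h2·(2M2+M3)/6=12443/7716
seg 3: a=0, c=M3/2=-1513/2572, d=(M4−M3)/(6·2)=1669/7716, b=Δ3−h3·(2M3+M4)/6=-364/1929
seg 4: a=-1, c=M4/2=1825/2572, d=(M5−M4)/(6·2)=-1825/15432, b=Δ4−h4·(2M4+M5)/6=104/1929
t_q=9 → seg 3, τ=1; S=0+-364/1929·τ+-1513/2572·τ²+1669/7716·τ³=-721/1286

  seg 0: a=4 b=-18785/3858 c=0 d=3353/15432
  seg 1: a=-4 b=-4363/1929 c=3353/2572 d=-10153/69444
  seg 2: a=-3 b=12443/7716 c=-47/3858 d=-4445/69444
  seg 3: a=0 b=-364/1929 c=-1513/2572 d=1669/7716
  seg 4: a=-1 b=104/1929 c=1825/2572 d=-1825/15432
S(9) = -721/1286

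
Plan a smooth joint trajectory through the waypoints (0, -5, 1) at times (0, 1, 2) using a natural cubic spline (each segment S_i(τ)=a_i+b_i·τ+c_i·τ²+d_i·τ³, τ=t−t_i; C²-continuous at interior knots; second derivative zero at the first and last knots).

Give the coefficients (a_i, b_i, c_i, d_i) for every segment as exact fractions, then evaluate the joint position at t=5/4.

Δ: Δ0=-5, Δ1=6
row 1: diag=4, rhs=66; c'=1/4, d'=33/2
back: M1=33/2
M: M0=0, M1=33/2, M2=0
seg 0: a=0, c=M0/2=0, d=(M1−M0)/(6·1)=11/4, b=Δ0−h0·(2M0+M1)/6=-31/4
seg 1: a=-5, c=M1/2=33/4, d=(M2−M1)/(6·1)=-11/4, b=Δ1−h1·(2M1+M2)/6=1/2
t_q=5/4 → seg 1, τ=1/4; S=-5+1/2·τ+33/4·τ²+-11/4·τ³=-1127/256

  seg 0: a=0 b=-31/4 c=0 d=11/4
  seg 1: a=-5 b=1/2 c=33/4 d=-11/4
S(5/4) = -1127/256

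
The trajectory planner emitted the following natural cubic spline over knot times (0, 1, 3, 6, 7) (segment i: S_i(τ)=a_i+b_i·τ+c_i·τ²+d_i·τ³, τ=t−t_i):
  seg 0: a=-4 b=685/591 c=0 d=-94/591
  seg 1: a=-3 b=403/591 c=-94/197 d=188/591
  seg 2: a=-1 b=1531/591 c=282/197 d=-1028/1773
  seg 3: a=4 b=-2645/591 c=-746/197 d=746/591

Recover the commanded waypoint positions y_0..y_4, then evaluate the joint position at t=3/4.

y_0=-4 y_1=-3 y_2=-1 y_3=4 y_4=-3
S(3/4) = -20159/6304

y_0 = S_0(0) = a_0 = -4
y_1 = S_1(0) = a_1 = -3
y_2 = S_2(0) = a_2 = -1
y_3 = S_3(0) = a_3 = 4
y_4 = S_3(1) = -3
t_q=3/4 is in segment 0 (τ=3/4); S_0(τ)=-20159/6304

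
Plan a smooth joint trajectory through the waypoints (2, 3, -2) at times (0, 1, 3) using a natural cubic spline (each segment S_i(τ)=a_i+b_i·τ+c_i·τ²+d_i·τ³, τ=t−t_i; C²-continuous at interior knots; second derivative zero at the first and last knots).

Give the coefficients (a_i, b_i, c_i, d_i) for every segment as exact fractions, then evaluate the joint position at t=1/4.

  seg 0: a=2 b=19/12 c=0 d=-7/12
  seg 1: a=3 b=-1/6 c=-7/4 d=7/24
S(1/4) = 611/256

Δ: Δ0=1, Δ1=-5/2
row 1: diag=6, rhs=-21; c'=1/3, d'=-7/2
back: M1=-7/2
M: M0=0, M1=-7/2, M2=0
seg 0: a=2, c=M0/2=0, d=(M1−M0)/(6·1)=-7/12, b=Δ0−h0·(2M0+M1)/6=19/12
seg 1: a=3, c=M1/2=-7/4, d=(M2−M1)/(6·2)=7/24, b=Δ1−h1·(2M1+M2)/6=-1/6
t_q=1/4 → seg 0, τ=1/4; S=2+19/12·τ+0·τ²+-7/12·τ³=611/256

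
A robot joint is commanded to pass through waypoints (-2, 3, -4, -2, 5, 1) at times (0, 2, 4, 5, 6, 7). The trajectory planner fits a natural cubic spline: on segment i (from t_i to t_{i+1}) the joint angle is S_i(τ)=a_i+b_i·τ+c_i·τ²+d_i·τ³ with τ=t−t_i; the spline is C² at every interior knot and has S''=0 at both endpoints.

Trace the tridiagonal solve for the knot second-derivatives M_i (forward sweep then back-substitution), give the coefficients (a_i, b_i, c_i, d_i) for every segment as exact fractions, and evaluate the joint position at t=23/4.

  seg 0: a=-2 b=702/157 c=0 d=-619/1256
  seg 1: a=3 b=-453/314 c=-1857/628 d=1211/1256
  seg 2: a=-4 b=-267/157 c=444/157 d=137/157
  seg 3: a=-2 b=1032/157 c=855/157 d=-788/157
  seg 4: a=5 b=378/157 c=-1509/157 d=503/157
S(23/4) = 1217/314

Δ: Δ0=5/2, Δ1=-7/2, Δ2=2, Δ3=7, Δ4=-4
row 1: diag=8, rhs=-36; c'=1/4, d'=-9/2
row 2: denom=6−2·1/4=11/2; d'=(33−2·-9/2)/(11/2)=84/11
row 3: denom=4−1·2/11=42/11; d'=(30−1·84/11)/(42/11)=41/7
row 4: denom=4−1·11/42=157/42; d'=(-66−1·41/7)/(157/42)=-3018/157
back: M4=-3018/157
back: M3=41/7−11/42·-3018/157=1710/157
back: M2=84/11−2/11·1710/157=888/157
back: M1=-9/2−1/4·888/157=-1857/314
M: M0=0, M1=-1857/314, M2=888/157, M3=1710/157, M4=-3018/157, M5=0
seg 0: a=-2, c=M0/2=0, d=(M1−M0)/(6·2)=-619/1256, b=Δ0−h0·(2M0+M1)/6=702/157
seg 1: a=3, c=M1/2=-1857/628, d=(M2−M1)/(6·2)=1211/1256, b=Δ1−h1·(2M1+M2)/6=-453/314
seg 2: a=-4, c=M2/2=444/157, d=(M3−M2)/(6·1)=137/157, b=Δ2−h2·(2M2+M3)/6=-267/157
seg 3: a=-2, c=M3/2=855/157, d=(M4−M3)/(6·1)=-788/157, b=Δ3−h3·(2M3+M4)/6=1032/157
seg 4: a=5, c=M4/2=-1509/157, d=(M5−M4)/(6·1)=503/157, b=Δ4−h4·(2M4+M5)/6=378/157
t_q=23/4 → seg 3, τ=3/4; S=-2+1032/157·τ+855/157·τ²+-788/157·τ³=1217/314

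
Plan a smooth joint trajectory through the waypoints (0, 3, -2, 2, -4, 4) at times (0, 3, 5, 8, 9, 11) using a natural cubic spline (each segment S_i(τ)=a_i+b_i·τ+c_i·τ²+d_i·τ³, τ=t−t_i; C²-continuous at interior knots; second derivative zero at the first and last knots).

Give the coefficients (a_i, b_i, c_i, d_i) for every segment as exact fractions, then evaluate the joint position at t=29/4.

  seg 0: a=0 b=10393/3972 c=0 d=-6421/35748
  seg 1: a=3 b=-4435/1986 c=-6421/3972 d=5891/7944
  seg 2: a=-2 b=66/331 c=2813/993 d=-7313/8937
  seg 3: a=2 b=-1621/331 c=-1500/331 d=1135/331
  seg 4: a=-4 b=-1216/331 c=1905/331 d=-635/662
S(29/4) = 73489/21184

Δ: Δ0=1, Δ1=-5/2, Δ2=4/3, Δ3=-6, Δ4=4
row 1: diag=10, rhs=-21; c'=1/5, d'=-21/10
row 2: denom=10−2·1/5=48/5; d'=(23−2·-21/10)/(48/5)=17/6
row 3: denom=8−3·5/16=113/16; d'=(-44−3·17/6)/(113/16)=-840/113
row 4: denom=6−1·16/113=662/113; d'=(60−1·-840/113)/(662/113)=3810/331
back: M4=3810/331
back: M3=-840/113−16/113·3810/331=-3000/331
back: M2=17/6−5/16·-3000/331=5626/993
back: M1=-21/10−1/5·5626/993=-6421/1986
M: M0=0, M1=-6421/1986, M2=5626/993, M3=-3000/331, M4=3810/331, M5=0
seg 0: a=0, c=M0/2=0, d=(M1−M0)/(6·3)=-6421/35748, b=Δ0−h0·(2M0+M1)/6=10393/3972
seg 1: a=3, c=M1/2=-6421/3972, d=(M2−M1)/(6·2)=5891/7944, b=Δ1−h1·(2M1+M2)/6=-4435/1986
seg 2: a=-2, c=M2/2=2813/993, d=(M3−M2)/(6·3)=-7313/8937, b=Δ2−h2·(2M2+M3)/6=66/331
seg 3: a=2, c=M3/2=-1500/331, d=(M4−M3)/(6·1)=1135/331, b=Δ3−h3·(2M3+M4)/6=-1621/331
seg 4: a=-4, c=M4/2=1905/331, d=(M5−M4)/(6·2)=-635/662, b=Δ4−h4·(2M4+M5)/6=-1216/331
t_q=29/4 → seg 2, τ=9/4; S=-2+66/331·τ+2813/993·τ²+-7313/8937·τ³=73489/21184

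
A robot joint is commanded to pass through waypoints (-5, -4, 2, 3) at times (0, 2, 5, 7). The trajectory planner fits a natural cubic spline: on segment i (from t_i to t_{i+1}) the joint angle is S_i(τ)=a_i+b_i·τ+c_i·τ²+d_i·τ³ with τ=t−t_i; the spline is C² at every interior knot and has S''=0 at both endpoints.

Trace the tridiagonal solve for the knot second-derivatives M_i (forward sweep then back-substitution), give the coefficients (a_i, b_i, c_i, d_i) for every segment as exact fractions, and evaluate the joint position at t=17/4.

  seg 0: a=-5 b=1/14 c=0 d=3/28
  seg 1: a=-4 b=19/14 c=9/14 d=-1/7
  seg 2: a=2 b=19/14 c=-9/14 d=3/28
S(17/4) = 305/448

Δ: Δ0=1/2, Δ1=2, Δ2=1/2
row 1: diag=10, rhs=9; c'=3/10, d'=9/10
row 2: denom=10−3·3/10=91/10; d'=(-9−3·9/10)/(91/10)=-9/7
back: M2=-9/7
back: M1=9/10−3/10·-9/7=9/7
M: M0=0, M1=9/7, M2=-9/7, M3=0
seg 0: a=-5, c=M0/2=0, d=(M1−M0)/(6·2)=3/28, b=Δ0−h0·(2M0+M1)/6=1/14
seg 1: a=-4, c=M1/2=9/14, d=(M2−M1)/(6·3)=-1/7, b=Δ1−h1·(2M1+M2)/6=19/14
seg 2: a=2, c=M2/2=-9/14, d=(M3−M2)/(6·2)=3/28, b=Δ2−h2·(2M2+M3)/6=19/14
t_q=17/4 → seg 1, τ=9/4; S=-4+19/14·τ+9/14·τ²+-1/7·τ³=305/448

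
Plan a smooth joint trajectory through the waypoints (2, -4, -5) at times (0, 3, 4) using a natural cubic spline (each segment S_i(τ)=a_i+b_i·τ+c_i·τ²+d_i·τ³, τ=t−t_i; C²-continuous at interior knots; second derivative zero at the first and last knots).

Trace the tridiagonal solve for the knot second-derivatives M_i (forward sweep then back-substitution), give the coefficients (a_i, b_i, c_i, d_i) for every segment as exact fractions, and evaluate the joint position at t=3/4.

Δ: Δ0=-2, Δ1=-1
row 1: diag=8, rhs=6; c'=1/8, d'=3/4
back: M1=3/4
M: M0=0, M1=3/4, M2=0
seg 0: a=2, c=M0/2=0, d=(M1−M0)/(6·3)=1/24, b=Δ0−h0·(2M0+M1)/6=-19/8
seg 1: a=-4, c=M1/2=3/8, d=(M2−M1)/(6·1)=-1/8, b=Δ1−h1·(2M1+M2)/6=-5/4
t_q=3/4 → seg 0, τ=3/4; S=2+-19/8·τ+0·τ²+1/24·τ³=121/512

  seg 0: a=2 b=-19/8 c=0 d=1/24
  seg 1: a=-4 b=-5/4 c=3/8 d=-1/8
S(3/4) = 121/512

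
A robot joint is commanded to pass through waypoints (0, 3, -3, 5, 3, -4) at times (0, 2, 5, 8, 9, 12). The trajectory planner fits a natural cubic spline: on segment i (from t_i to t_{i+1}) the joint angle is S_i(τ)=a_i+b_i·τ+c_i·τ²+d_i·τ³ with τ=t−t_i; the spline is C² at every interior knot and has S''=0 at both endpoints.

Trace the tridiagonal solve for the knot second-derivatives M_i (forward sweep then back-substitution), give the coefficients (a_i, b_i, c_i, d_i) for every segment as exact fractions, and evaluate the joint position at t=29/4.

Δ: Δ0=3/2, Δ1=-2, Δ2=8/3, Δ3=-2, Δ4=-7/3
row 1: diag=10, rhs=-21; c'=3/10, d'=-21/10
row 2: denom=12−3·3/10=111/10; d'=(28−3·-21/10)/(111/10)=343/111
row 3: denom=8−3·10/37=266/37; d'=(-28−3·343/111)/(266/37)=-197/38
row 4: denom=8−1·37/266=2091/266; d'=(-2−1·-197/38)/(2091/266)=847/2091
back: M4=847/2091
back: M3=-197/38−37/266·847/2091=-10958/2091
back: M2=343/111−10/37·-10958/2091=3141/697
back: M1=-21/10−3/10·3141/697=-2406/697
M: M0=0, M1=-2406/697, M2=3141/697, M3=-10958/2091, M4=847/2091, M5=0
seg 0: a=0, c=M0/2=0, d=(M1−M0)/(6·2)=-401/1394, b=Δ0−h0·(2M0+M1)/6=3695/1394
seg 1: a=3, c=M1/2=-1203/697, d=(M2−M1)/(6·3)=1849/4182, b=Δ1−h1·(2M1+M2)/6=-1117/1394
seg 2: a=-3, c=M2/2=3141/1394, d=(M3−M2)/(6·3)=-20381/37638, b=Δ2−h2·(2M2+M3)/6=32/41
seg 3: a=5, c=M3/2=-5479/2091, d=(M4−M3)/(6·1)=3935/4182, b=Δ3−h3·(2M3+M4)/6=-447/1394
seg 4: a=3, c=M4/2=847/4182, d=(M5−M4)/(6·3)=-847/37638, b=Δ4−h4·(2M4+M5)/6=-5726/2091
t_q=29/4 → seg 2, τ=9/4; S=-3+32/41·τ+3141/1394·τ²+-20381/37638·τ³=356421/89216

  seg 0: a=0 b=3695/1394 c=0 d=-401/1394
  seg 1: a=3 b=-1117/1394 c=-1203/697 d=1849/4182
  seg 2: a=-3 b=32/41 c=3141/1394 d=-20381/37638
  seg 3: a=5 b=-447/1394 c=-5479/2091 d=3935/4182
  seg 4: a=3 b=-5726/2091 c=847/4182 d=-847/37638
S(29/4) = 356421/89216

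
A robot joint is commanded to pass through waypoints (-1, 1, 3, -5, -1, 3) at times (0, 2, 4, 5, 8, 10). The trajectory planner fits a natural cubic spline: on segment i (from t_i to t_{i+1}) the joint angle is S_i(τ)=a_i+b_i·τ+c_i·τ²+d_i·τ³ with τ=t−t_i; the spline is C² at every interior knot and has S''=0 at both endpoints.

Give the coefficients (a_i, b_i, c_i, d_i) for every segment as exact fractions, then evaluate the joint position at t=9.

  seg 0: a=-1 b=92/2283 c=0 d=2191/9132
  seg 1: a=1 b=6665/2283 c=2191/1522 d=-10955/9132
  seg 2: a=3 b=-13054/2283 c=-4382/761 d=7936/2283
  seg 3: a=-5 b=-15538/2283 c=3554/761 d=-4468/6849
  seg 4: a=-1 b=8222/2283 c=-914/761 d=457/2283
S(9) = 1218/761

Δ: Δ0=1, Δ1=1, Δ2=-8, Δ3=4/3, Δ4=2
row 1: diag=8, rhs=0; c'=1/4, d'=0
row 2: denom=6−2·1/4=11/2; d'=(-54−2·0)/(11/2)=-108/11
row 3: denom=8−1·2/11=86/11; d'=(56−1·-108/11)/(86/11)=362/43
row 4: denom=10−3·33/86=761/86; d'=(4−3·362/43)/(761/86)=-1828/761
back: M4=-1828/761
back: M3=362/43−33/86·-1828/761=7108/761
back: M2=-108/11−2/11·7108/761=-8764/761
back: M1=0−1/4·-8764/761=2191/761
M: M0=0, M1=2191/761, M2=-8764/761, M3=7108/761, M4=-1828/761, M5=0
seg 0: a=-1, c=M0/2=0, d=(M1−M0)/(6·2)=2191/9132, b=Δ0−h0·(2M0+M1)/6=92/2283
seg 1: a=1, c=M1/2=2191/1522, d=(M2−M1)/(6·2)=-10955/9132, b=Δ1−h1·(2M1+M2)/6=6665/2283
seg 2: a=3, c=M2/2=-4382/761, d=(M3−M2)/(6·1)=7936/2283, b=Δ2−h2·(2M2+M3)/6=-13054/2283
seg 3: a=-5, c=M3/2=3554/761, d=(M4−M3)/(6·3)=-4468/6849, b=Δ3−h3·(2M3+M4)/6=-15538/2283
seg 4: a=-1, c=M4/2=-914/761, d=(M5−M4)/(6·2)=457/2283, b=Δ4−h4·(2M4+M5)/6=8222/2283
t_q=9 → seg 4, τ=1; S=-1+8222/2283·τ+-914/761·τ²+457/2283·τ³=1218/761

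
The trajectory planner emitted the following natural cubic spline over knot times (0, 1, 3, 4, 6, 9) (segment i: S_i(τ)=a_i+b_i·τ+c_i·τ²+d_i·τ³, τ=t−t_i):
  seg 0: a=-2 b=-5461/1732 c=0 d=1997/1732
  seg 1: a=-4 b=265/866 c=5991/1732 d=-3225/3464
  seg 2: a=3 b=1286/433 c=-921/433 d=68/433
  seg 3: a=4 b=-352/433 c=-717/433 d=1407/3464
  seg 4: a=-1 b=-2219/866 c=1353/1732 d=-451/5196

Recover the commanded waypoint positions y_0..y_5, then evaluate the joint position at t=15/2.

y_0 = S_0(0) = a_0 = -2
y_1 = S_1(0) = a_1 = -4
y_2 = S_2(0) = a_2 = 3
y_3 = S_3(0) = a_3 = 4
y_4 = S_4(0) = a_4 = -1
y_5 = S_4(3) = -4
t_q=15/2 is in segment 4 (τ=3/2); S_4(τ)=-46817/13856

y_0=-2 y_1=-4 y_2=3 y_3=4 y_4=-1 y_5=-4
S(15/2) = -46817/13856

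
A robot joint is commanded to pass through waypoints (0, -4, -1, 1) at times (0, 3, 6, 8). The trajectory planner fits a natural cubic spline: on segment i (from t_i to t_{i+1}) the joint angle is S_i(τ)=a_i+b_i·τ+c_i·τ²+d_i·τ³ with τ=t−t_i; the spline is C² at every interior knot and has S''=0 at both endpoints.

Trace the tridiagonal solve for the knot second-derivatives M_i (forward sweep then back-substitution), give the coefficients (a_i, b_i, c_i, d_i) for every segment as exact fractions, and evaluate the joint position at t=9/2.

Δ: Δ0=-4/3, Δ1=1, Δ2=1
row 1: diag=12, rhs=14; c'=1/4, d'=7/6
row 2: denom=10−3·1/4=37/4; d'=(0−3·7/6)/(37/4)=-14/37
back: M2=-14/37
back: M1=7/6−1/4·-14/37=140/111
M: M0=0, M1=140/111, M2=-14/37, M3=0
seg 0: a=0, c=M0/2=0, d=(M1−M0)/(6·3)=70/999, b=Δ0−h0·(2M0+M1)/6=-218/111
seg 1: a=-4, c=M1/2=70/111, d=(M2−M1)/(6·3)=-91/999, b=Δ1−h1·(2M1+M2)/6=-8/111
seg 2: a=-1, c=M2/2=-7/37, d=(M3−M2)/(6·2)=7/222, b=Δ2−h2·(2M2+M3)/6=139/111
t_q=9/2 → seg 1, τ=3/2; S=-4+-8/111·τ+70/111·τ²+-91/999·τ³=-887/296

  seg 0: a=0 b=-218/111 c=0 d=70/999
  seg 1: a=-4 b=-8/111 c=70/111 d=-91/999
  seg 2: a=-1 b=139/111 c=-7/37 d=7/222
S(9/2) = -887/296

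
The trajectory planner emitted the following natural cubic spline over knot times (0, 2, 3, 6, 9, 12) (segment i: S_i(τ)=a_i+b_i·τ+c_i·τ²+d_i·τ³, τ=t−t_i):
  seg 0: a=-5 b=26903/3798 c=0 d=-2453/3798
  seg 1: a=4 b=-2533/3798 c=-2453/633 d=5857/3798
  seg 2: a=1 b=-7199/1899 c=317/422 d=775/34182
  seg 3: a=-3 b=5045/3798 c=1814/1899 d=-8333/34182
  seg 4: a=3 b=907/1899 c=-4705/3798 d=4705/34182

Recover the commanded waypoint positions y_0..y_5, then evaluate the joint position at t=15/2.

y_0=-5 y_1=4 y_2=1 y_3=-3 y_4=3 y_5=-3
S(15/2) = 1077/3376

y_0 = S_0(0) = a_0 = -5
y_1 = S_1(0) = a_1 = 4
y_2 = S_2(0) = a_2 = 1
y_3 = S_3(0) = a_3 = -3
y_4 = S_4(0) = a_4 = 3
y_5 = S_4(3) = -3
t_q=15/2 is in segment 3 (τ=3/2); S_3(τ)=1077/3376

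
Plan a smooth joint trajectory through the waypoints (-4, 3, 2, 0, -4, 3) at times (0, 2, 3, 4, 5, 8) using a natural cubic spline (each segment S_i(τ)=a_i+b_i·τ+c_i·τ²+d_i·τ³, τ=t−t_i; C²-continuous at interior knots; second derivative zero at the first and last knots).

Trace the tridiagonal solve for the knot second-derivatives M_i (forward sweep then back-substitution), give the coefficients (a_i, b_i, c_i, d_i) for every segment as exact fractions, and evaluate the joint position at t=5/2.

Δ: Δ0=7/2, Δ1=-1, Δ2=-2, Δ3=-4, Δ4=7/3
row 1: diag=6, rhs=-27; c'=1/6, d'=-9/2
row 2: denom=4−1·1/6=23/6; d'=(-6−1·-9/2)/(23/6)=-9/23
row 3: denom=4−1·6/23=86/23; d'=(-12−1·-9/23)/(86/23)=-267/86
row 4: denom=8−1·23/86=665/86; d'=(38−1·-267/86)/(665/86)=101/19
back: M4=101/19
back: M3=-267/86−23/86·101/19=-86/19
back: M2=-9/23−6/23·-86/19=15/19
back: M1=-9/2−1/6·15/19=-88/19
M: M0=0, M1=-88/19, M2=15/19, M3=-86/19, M4=101/19, M5=0
seg 0: a=-4, c=M0/2=0, d=(M1−M0)/(6·2)=-22/57, b=Δ0−h0·(2M0+M1)/6=575/114
seg 1: a=3, c=M1/2=-44/19, d=(M2−M1)/(6·1)=103/114, b=Δ1−h1·(2M1+M2)/6=47/114
seg 2: a=2, c=M2/2=15/38, d=(M3−M2)/(6·1)=-101/114, b=Δ2−h2·(2M2+M3)/6=-86/57
seg 3: a=0, c=M3/2=-43/19, d=(M4−M3)/(6·1)=187/114, b=Δ3−h3·(2M3+M4)/6=-385/114
seg 4: a=-4, c=M4/2=101/38, d=(M5−M4)/(6·3)=-101/342, b=Δ4−h4·(2M4+M5)/6=-170/57
t_q=5/2 → seg 1, τ=1/2; S=3+47/114·τ+-44/19·τ²+103/114·τ³=833/304

  seg 0: a=-4 b=575/114 c=0 d=-22/57
  seg 1: a=3 b=47/114 c=-44/19 d=103/114
  seg 2: a=2 b=-86/57 c=15/38 d=-101/114
  seg 3: a=0 b=-385/114 c=-43/19 d=187/114
  seg 4: a=-4 b=-170/57 c=101/38 d=-101/342
S(5/2) = 833/304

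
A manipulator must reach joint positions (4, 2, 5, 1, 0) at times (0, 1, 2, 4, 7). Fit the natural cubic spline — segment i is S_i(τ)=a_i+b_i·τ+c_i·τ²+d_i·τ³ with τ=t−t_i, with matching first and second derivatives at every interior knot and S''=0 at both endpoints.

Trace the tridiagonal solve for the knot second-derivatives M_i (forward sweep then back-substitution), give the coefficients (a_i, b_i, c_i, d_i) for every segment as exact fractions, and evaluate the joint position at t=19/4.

Δ: Δ0=-2, Δ1=3, Δ2=-2, Δ3=-1/3
row 1: diag=4, rhs=30; c'=1/4, d'=15/2
row 2: denom=6−1·1/4=23/4; d'=(-30−1·15/2)/(23/4)=-150/23
row 3: denom=10−2·8/23=214/23; d'=(10−2·-150/23)/(214/23)=265/107
back: M3=265/107
back: M2=-150/23−8/23·265/107=-790/107
back: M1=15/2−1/4·-790/107=1000/107
M: M0=0, M1=1000/107, M2=-790/107, M3=265/107, M4=0
seg 0: a=4, c=M0/2=0, d=(M1−M0)/(6·1)=500/321, b=Δ0−h0·(2M0+M1)/6=-1142/321
seg 1: a=2, c=M1/2=500/107, d=(M2−M1)/(6·1)=-895/321, b=Δ1−h1·(2M1+M2)/6=358/321
seg 2: a=5, c=M2/2=-395/107, d=(M3−M2)/(6·2)=1055/1284, b=Δ2−h2·(2M2+M3)/6=673/321
seg 3: a=1, c=M3/2=265/214, d=(M4−M3)/(6·3)=-265/1926, b=Δ3−h3·(2M3+M4)/6=-902/321
t_q=19/4 → seg 3, τ=3/4; S=1+-902/321·τ+265/214·τ²+-265/1926·τ³=-6423/13696

  seg 0: a=4 b=-1142/321 c=0 d=500/321
  seg 1: a=2 b=358/321 c=500/107 d=-895/321
  seg 2: a=5 b=673/321 c=-395/107 d=1055/1284
  seg 3: a=1 b=-902/321 c=265/214 d=-265/1926
S(19/4) = -6423/13696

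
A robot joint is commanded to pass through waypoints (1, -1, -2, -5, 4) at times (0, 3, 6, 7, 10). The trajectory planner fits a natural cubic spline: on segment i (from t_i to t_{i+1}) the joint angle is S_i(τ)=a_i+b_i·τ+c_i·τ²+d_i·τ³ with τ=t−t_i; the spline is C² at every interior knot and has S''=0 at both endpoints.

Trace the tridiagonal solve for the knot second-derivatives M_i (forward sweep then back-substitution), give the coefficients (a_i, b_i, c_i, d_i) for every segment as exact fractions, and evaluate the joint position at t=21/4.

Δ: Δ0=-2/3, Δ1=-1/3, Δ2=-3, Δ3=3
row 1: diag=12, rhs=2; c'=1/4, d'=1/6
row 2: denom=8−3·1/4=29/4; d'=(-16−3·1/6)/(29/4)=-66/29
row 3: denom=8−1·4/29=228/29; d'=(36−1·-66/29)/(228/29)=185/38
back: M3=185/38
back: M2=-66/29−4/29·185/38=-56/19
back: M1=1/6−1/4·-56/19=103/114
M: M0=0, M1=103/114, M2=-56/19, M3=185/38, M4=0
seg 0: a=1, c=M0/2=0, d=(M1−M0)/(6·3)=103/2052, b=Δ0−h0·(2M0+M1)/6=-85/76
seg 1: a=-1, c=M1/2=103/228, d=(M2−M1)/(6·3)=-439/2052, b=Δ1−h1·(2M1+M2)/6=9/38
seg 2: a=-2, c=M2/2=-28/19, d=(M3−M2)/(6·1)=99/76, b=Δ2−h2·(2M2+M3)/6=-215/76
seg 3: a=-5, c=M3/2=185/76, d=(M4−M3)/(6·3)=-185/684, b=Δ3−h3·(2M3+M4)/6=-71/38
t_q=21/4 → seg 1, τ=9/4; S=-1+9/38·τ+103/228·τ²+-439/2052·τ³=-3001/4864

  seg 0: a=1 b=-85/76 c=0 d=103/2052
  seg 1: a=-1 b=9/38 c=103/228 d=-439/2052
  seg 2: a=-2 b=-215/76 c=-28/19 d=99/76
  seg 3: a=-5 b=-71/38 c=185/76 d=-185/684
S(21/4) = -3001/4864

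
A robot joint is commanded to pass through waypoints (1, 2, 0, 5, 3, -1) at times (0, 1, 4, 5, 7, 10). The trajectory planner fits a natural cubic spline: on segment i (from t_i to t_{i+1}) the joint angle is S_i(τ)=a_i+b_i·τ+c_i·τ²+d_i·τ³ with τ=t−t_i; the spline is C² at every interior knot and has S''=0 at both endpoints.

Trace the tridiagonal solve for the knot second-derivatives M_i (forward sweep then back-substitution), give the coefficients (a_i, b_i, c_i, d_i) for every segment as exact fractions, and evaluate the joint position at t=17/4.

  seg 0: a=1 b=81/50 c=0 d=-31/50
  seg 1: a=2 b=-6/25 c=-93/50 d=773/1350
  seg 2: a=0 b=203/50 c=247/75 d=-353/150
  seg 3: a=5 b=269/75 c=-113/30 d=221/300
  seg 4: a=3 b=-66/25 c=49/75 d=-49/675
S(17/4) = 3789/3200

Δ: Δ0=1, Δ1=-2/3, Δ2=5, Δ3=-1, Δ4=-4/3
row 1: diag=8, rhs=-10; c'=3/8, d'=-5/4
row 2: denom=8−3·3/8=55/8; d'=(34−3·-5/4)/(55/8)=302/55
row 3: denom=6−1·8/55=322/55; d'=(-36−1·302/55)/(322/55)=-163/23
row 4: denom=10−2·55/161=1500/161; d'=(-2−2·-163/23)/(1500/161)=98/75
back: M4=98/75
back: M3=-163/23−55/161·98/75=-113/15
back: M2=302/55−8/55·-113/15=494/75
back: M1=-5/4−3/8·494/75=-93/25
M: M0=0, M1=-93/25, M2=494/75, M3=-113/15, M4=98/75, M5=0
seg 0: a=1, c=M0/2=0, d=(M1−M0)/(6·1)=-31/50, b=Δ0−h0·(2M0+M1)/6=81/50
seg 1: a=2, c=M1/2=-93/50, d=(M2−M1)/(6·3)=773/1350, b=Δ1−h1·(2M1+M2)/6=-6/25
seg 2: a=0, c=M2/2=247/75, d=(M3−M2)/(6·1)=-353/150, b=Δ2−h2·(2M2+M3)/6=203/50
seg 3: a=5, c=M3/2=-113/30, d=(M4−M3)/(6·2)=221/300, b=Δ3−h3·(2M3+M4)/6=269/75
seg 4: a=3, c=M4/2=49/75, d=(M5−M4)/(6·3)=-49/675, b=Δ4−h4·(2M4+M5)/6=-66/25
t_q=17/4 → seg 2, τ=1/4; S=0+203/50·τ+247/75·τ²+-353/150·τ³=3789/3200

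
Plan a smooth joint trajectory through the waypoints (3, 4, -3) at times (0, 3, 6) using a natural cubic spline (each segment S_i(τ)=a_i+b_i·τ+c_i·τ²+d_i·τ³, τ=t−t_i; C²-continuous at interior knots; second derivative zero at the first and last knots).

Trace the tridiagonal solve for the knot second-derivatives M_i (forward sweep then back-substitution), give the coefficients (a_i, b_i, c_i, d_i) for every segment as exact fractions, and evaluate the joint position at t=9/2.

Δ: Δ0=1/3, Δ1=-7/3
row 1: diag=12, rhs=-16; c'=1/4, d'=-4/3
back: M1=-4/3
M: M0=0, M1=-4/3, M2=0
seg 0: a=3, c=M0/2=0, d=(M1−M0)/(6·3)=-2/27, b=Δ0−h0·(2M0+M1)/6=1
seg 1: a=4, c=M1/2=-2/3, d=(M2−M1)/(6·3)=2/27, b=Δ1−h1·(2M1+M2)/6=-1
t_q=9/2 → seg 1, τ=3/2; S=4+-1·τ+-2/3·τ²+2/27·τ³=5/4

  seg 0: a=3 b=1 c=0 d=-2/27
  seg 1: a=4 b=-1 c=-2/3 d=2/27
S(9/2) = 5/4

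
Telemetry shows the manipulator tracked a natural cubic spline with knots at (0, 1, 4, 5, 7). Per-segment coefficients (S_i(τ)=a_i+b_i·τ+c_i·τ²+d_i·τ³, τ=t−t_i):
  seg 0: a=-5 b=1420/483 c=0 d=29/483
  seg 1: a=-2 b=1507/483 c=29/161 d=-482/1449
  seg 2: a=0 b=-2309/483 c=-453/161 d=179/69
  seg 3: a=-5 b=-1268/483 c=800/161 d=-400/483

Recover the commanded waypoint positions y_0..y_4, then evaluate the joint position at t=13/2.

y_0=-5 y_1=-2 y_2=0 y_3=-5 y_4=3
S(13/2) = -89/161

y_0 = S_0(0) = a_0 = -5
y_1 = S_1(0) = a_1 = -2
y_2 = S_2(0) = a_2 = 0
y_3 = S_3(0) = a_3 = -5
y_4 = S_3(2) = 3
t_q=13/2 is in segment 3 (τ=3/2); S_3(τ)=-89/161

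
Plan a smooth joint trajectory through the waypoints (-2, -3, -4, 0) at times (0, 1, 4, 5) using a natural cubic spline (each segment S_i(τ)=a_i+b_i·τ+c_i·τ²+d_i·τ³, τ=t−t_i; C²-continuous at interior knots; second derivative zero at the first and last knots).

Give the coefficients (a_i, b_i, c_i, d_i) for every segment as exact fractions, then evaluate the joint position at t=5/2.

Δ: Δ0=-1, Δ1=-1/3, Δ2=4
row 1: diag=8, rhs=4; c'=3/8, d'=1/2
row 2: denom=8−3·3/8=55/8; d'=(26−3·1/2)/(55/8)=196/55
back: M2=196/55
back: M1=1/2−3/8·196/55=-46/55
M: M0=0, M1=-46/55, M2=196/55, M3=0
seg 0: a=-2, c=M0/2=0, d=(M1−M0)/(6·1)=-23/165, b=Δ0−h0·(2M0+M1)/6=-142/165
seg 1: a=-3, c=M1/2=-23/55, d=(M2−M1)/(6·3)=11/45, b=Δ1−h1·(2M1+M2)/6=-211/165
seg 2: a=-4, c=M2/2=98/55, d=(M3−M2)/(6·1)=-98/165, b=Δ2−h2·(2M2+M3)/6=464/165
t_q=5/2 → seg 1, τ=3/2; S=-3+-211/165·τ+-23/55·τ²+11/45·τ³=-443/88

  seg 0: a=-2 b=-142/165 c=0 d=-23/165
  seg 1: a=-3 b=-211/165 c=-23/55 d=11/45
  seg 2: a=-4 b=464/165 c=98/55 d=-98/165
S(5/2) = -443/88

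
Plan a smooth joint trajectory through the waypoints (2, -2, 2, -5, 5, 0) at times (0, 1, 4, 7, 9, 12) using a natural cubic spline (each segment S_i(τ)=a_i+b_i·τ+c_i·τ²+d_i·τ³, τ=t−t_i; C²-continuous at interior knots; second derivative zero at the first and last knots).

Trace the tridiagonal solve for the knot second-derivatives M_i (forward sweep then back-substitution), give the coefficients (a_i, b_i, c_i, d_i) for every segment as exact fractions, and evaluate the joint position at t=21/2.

  seg 0: a=2 b=-3169/636 c=0 d=625/636
  seg 1: a=-2 b=-647/318 c=625/212 d=-129/212
  seg 2: a=2 b=-493/636 c=-134/53 d=3833/5724
  seg 3: a=-5 b=679/318 c=2225/636 d=-219/212
  seg 4: a=5 b=1187/318 c=-1717/636 d=1717/5724
S(21/2) = 9391/1696

Δ: Δ0=-4, Δ1=4/3, Δ2=-7/3, Δ3=5, Δ4=-5/3
row 1: diag=8, rhs=32; c'=3/8, d'=4
row 2: denom=12−3·3/8=87/8; d'=(-22−3·4)/(87/8)=-272/87
row 3: denom=10−3·8/29=266/29; d'=(44−3·-272/87)/(266/29)=774/133
row 4: denom=10−2·29/133=1272/133; d'=(-40−2·774/133)/(1272/133)=-1717/318
back: M4=-1717/318
back: M3=774/133−29/133·-1717/318=2225/318
back: M2=-272/87−8/29·2225/318=-268/53
back: M1=4−3/8·-268/53=625/106
M: M0=0, M1=625/106, M2=-268/53, M3=2225/318, M4=-1717/318, M5=0
seg 0: a=2, c=M0/2=0, d=(M1−M0)/(6·1)=625/636, b=Δ0−h0·(2M0+M1)/6=-3169/636
seg 1: a=-2, c=M1/2=625/212, d=(M2−M1)/(6·3)=-129/212, b=Δ1−h1·(2M1+M2)/6=-647/318
seg 2: a=2, c=M2/2=-134/53, d=(M3−M2)/(6·3)=3833/5724, b=Δ2−h2·(2M2+M3)/6=-493/636
seg 3: a=-5, c=M3/2=2225/636, d=(M4−M3)/(6·2)=-219/212, b=Δ3−h3·(2M3+M4)/6=679/318
seg 4: a=5, c=M4/2=-1717/636, d=(M5−M4)/(6·3)=1717/5724, b=Δ4−h4·(2M4+M5)/6=1187/318
t_q=21/2 → seg 4, τ=3/2; S=5+1187/318·τ+-1717/636·τ²+1717/5724·τ³=9391/1696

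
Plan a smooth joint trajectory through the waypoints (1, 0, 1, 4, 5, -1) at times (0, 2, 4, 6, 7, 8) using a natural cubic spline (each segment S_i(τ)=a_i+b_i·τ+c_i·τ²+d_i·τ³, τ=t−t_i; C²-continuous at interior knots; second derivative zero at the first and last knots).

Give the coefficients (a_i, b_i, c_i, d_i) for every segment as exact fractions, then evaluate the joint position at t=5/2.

Δ: Δ0=-1/2, Δ1=1/2, Δ2=3/2, Δ3=1, Δ4=-6
row 1: diag=8, rhs=6; c'=1/4, d'=3/4
row 2: denom=8−2·1/4=15/2; d'=(6−2·3/4)/(15/2)=3/5
row 3: denom=6−2·4/15=82/15; d'=(-3−2·3/5)/(82/15)=-63/82
row 4: denom=4−1·15/82=313/82; d'=(-42−1·-63/82)/(313/82)=-3381/313
back: M4=-3381/313
back: M3=-63/82−15/82·-3381/313=378/313
back: M2=3/5−4/15·378/313=87/313
back: M1=3/4−1/4·87/313=213/313
M: M0=0, M1=213/313, M2=87/313, M3=378/313, M4=-3381/313, M5=0
seg 0: a=1, c=M0/2=0, d=(M1−M0)/(6·2)=71/1252, b=Δ0−h0·(2M0+M1)/6=-455/626
seg 1: a=0, c=M1/2=213/626, d=(M2−M1)/(6·2)=-21/626, b=Δ1−h1·(2M1+M2)/6=-29/626
seg 2: a=1, c=M2/2=87/626, d=(M3−M2)/(6·2)=97/1252, b=Δ2−h2·(2M2+M3)/6=571/626
seg 3: a=4, c=M3/2=189/313, d=(M4−M3)/(6·1)=-1253/626, b=Δ3−h3·(2M3+M4)/6=1501/626
seg 4: a=5, c=M4/2=-3381/626, d=(M5−M4)/(6·1)=1127/626, b=Δ4−h4·(2M4+M5)/6=-751/313
t_q=5/2 → seg 1, τ=1/2; S=0+-29/626·τ+213/626·τ²+-21/626·τ³=289/5008

  seg 0: a=1 b=-455/626 c=0 d=71/1252
  seg 1: a=0 b=-29/626 c=213/626 d=-21/626
  seg 2: a=1 b=571/626 c=87/626 d=97/1252
  seg 3: a=4 b=1501/626 c=189/313 d=-1253/626
  seg 4: a=5 b=-751/313 c=-3381/626 d=1127/626
S(5/2) = 289/5008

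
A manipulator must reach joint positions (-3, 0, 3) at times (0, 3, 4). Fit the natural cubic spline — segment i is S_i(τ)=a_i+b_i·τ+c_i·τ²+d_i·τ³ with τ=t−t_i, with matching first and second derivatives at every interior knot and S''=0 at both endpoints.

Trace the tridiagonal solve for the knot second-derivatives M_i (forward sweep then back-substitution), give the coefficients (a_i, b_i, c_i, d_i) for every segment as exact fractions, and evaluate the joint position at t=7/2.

Δ: Δ0=1, Δ1=3
row 1: diag=8, rhs=12; c'=1/8, d'=3/2
back: M1=3/2
M: M0=0, M1=3/2, M2=0
seg 0: a=-3, c=M0/2=0, d=(M1−M0)/(6·3)=1/12, b=Δ0−h0·(2M0+M1)/6=1/4
seg 1: a=0, c=M1/2=3/4, d=(M2−M1)/(6·1)=-1/4, b=Δ1−h1·(2M1+M2)/6=5/2
t_q=7/2 → seg 1, τ=1/2; S=0+5/2·τ+3/4·τ²+-1/4·τ³=45/32

  seg 0: a=-3 b=1/4 c=0 d=1/12
  seg 1: a=0 b=5/2 c=3/4 d=-1/4
S(7/2) = 45/32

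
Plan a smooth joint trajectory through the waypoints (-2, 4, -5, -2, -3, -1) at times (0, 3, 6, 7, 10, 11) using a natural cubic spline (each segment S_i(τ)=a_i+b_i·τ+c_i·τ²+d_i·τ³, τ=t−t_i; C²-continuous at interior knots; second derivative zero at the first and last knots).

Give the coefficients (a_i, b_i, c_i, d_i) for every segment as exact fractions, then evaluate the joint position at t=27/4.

  seg 0: a=-2 b=6377/1563 c=0 d=-3251/14067
  seg 1: a=4 b=-3376/1563 c=-3251/1563 d=8440/14067
  seg 2: a=-5 b=2438/1563 c=5189/1563 d=-2938/1563
  seg 3: a=-2 b=1334/521 c=-3625/1563 d=6352/14067
  seg 4: a=-3 b=436/521 c=909/521 d=-303/521
S(27/4) = -45943/16672

Δ: Δ0=2, Δ1=-3, Δ2=3, Δ3=-1/3, Δ4=2
row 1: diag=12, rhs=-30; c'=1/4, d'=-5/2
row 2: denom=8−3·1/4=29/4; d'=(36−3·-5/2)/(29/4)=6
row 3: denom=8−1·4/29=228/29; d'=(-20−1·6)/(228/29)=-377/114
row 4: denom=8−3·29/76=521/76; d'=(14−3·-377/114)/(521/76)=1818/521
back: M4=1818/521
back: M3=-377/114−29/76·1818/521=-7250/1563
back: M2=6−4/29·-7250/1563=10378/1563
back: M1=-5/2−1/4·10378/1563=-6502/1563
M: M0=0, M1=-6502/1563, M2=10378/1563, M3=-7250/1563, M4=1818/521, M5=0
seg 0: a=-2, c=M0/2=0, d=(M1−M0)/(6·3)=-3251/14067, b=Δ0−h0·(2M0+M1)/6=6377/1563
seg 1: a=4, c=M1/2=-3251/1563, d=(M2−M1)/(6·3)=8440/14067, b=Δ1−h1·(2M1+M2)/6=-3376/1563
seg 2: a=-5, c=M2/2=5189/1563, d=(M3−M2)/(6·1)=-2938/1563, b=Δ2−h2·(2M2+M3)/6=2438/1563
seg 3: a=-2, c=M3/2=-3625/1563, d=(M4−M3)/(6·3)=6352/14067, b=Δ3−h3·(2M3+M4)/6=1334/521
seg 4: a=-3, c=M4/2=909/521, d=(M5−M4)/(6·1)=-303/521, b=Δ4−h4·(2M4+M5)/6=436/521
t_q=27/4 → seg 2, τ=3/4; S=-5+2438/1563·τ+5189/1563·τ²+-2938/1563·τ³=-45943/16672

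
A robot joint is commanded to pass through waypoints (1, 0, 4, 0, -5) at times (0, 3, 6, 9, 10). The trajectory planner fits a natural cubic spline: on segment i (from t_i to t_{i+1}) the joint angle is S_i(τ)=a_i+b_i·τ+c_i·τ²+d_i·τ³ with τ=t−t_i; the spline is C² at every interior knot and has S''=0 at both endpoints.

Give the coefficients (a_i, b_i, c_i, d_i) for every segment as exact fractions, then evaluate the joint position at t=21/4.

Δ: Δ0=-1/3, Δ1=4/3, Δ2=-4/3, Δ3=-5
row 1: diag=12, rhs=10; c'=1/4, d'=5/6
row 2: denom=12−3·1/4=45/4; d'=(-16−3·5/6)/(45/4)=-74/45
row 3: denom=8−3·4/15=36/5; d'=(-22−3·-74/45)/(36/5)=-64/27
back: M3=-64/27
back: M2=-74/45−4/15·-64/27=-82/81
back: M1=5/6−1/4·-82/81=88/81
M: M0=0, M1=88/81, M2=-82/81, M3=-64/27, M4=0
seg 0: a=1, c=M0/2=0, d=(M1−M0)/(6·3)=44/729, b=Δ0−h0·(2M0+M1)/6=-71/81
seg 1: a=0, c=M1/2=44/81, d=(M2−M1)/(6·3)=-85/729, b=Δ1−h1·(2M1+M2)/6=61/81
seg 2: a=4, c=M2/2=-41/81, d=(M3−M2)/(6·3)=-55/729, b=Δ2−h2·(2M2+M3)/6=70/81
seg 3: a=0, c=M3/2=-32/27, d=(M4−M3)/(6·1)=32/81, b=Δ3−h3·(2M3+M4)/6=-341/81
t_q=21/4 → seg 1, τ=9/4; S=0+61/81·τ+44/81·τ²+-85/729·τ³=1795/576

  seg 0: a=1 b=-71/81 c=0 d=44/729
  seg 1: a=0 b=61/81 c=44/81 d=-85/729
  seg 2: a=4 b=70/81 c=-41/81 d=-55/729
  seg 3: a=0 b=-341/81 c=-32/27 d=32/81
S(21/4) = 1795/576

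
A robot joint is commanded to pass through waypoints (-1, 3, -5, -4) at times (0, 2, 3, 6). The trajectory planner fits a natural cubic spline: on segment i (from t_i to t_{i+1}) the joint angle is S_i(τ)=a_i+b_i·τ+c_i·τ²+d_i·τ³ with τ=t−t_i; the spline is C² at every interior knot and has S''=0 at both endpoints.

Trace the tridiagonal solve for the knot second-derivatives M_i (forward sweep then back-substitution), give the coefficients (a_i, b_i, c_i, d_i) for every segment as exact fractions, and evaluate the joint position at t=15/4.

  seg 0: a=-1 b=812/141 c=0 d=-265/282
  seg 1: a=3 b=-778/141 c=-265/47 d=445/141
  seg 2: a=-5 b=-1033/141 c=180/47 d=-20/47
S(15/4) = -6407/752

Δ: Δ0=2, Δ1=-8, Δ2=1/3
row 1: diag=6, rhs=-60; c'=1/6, d'=-10
row 2: denom=8−1·1/6=47/6; d'=(50−1·-10)/(47/6)=360/47
back: M2=360/47
back: M1=-10−1/6·360/47=-530/47
M: M0=0, M1=-530/47, M2=360/47, M3=0
seg 0: a=-1, c=M0/2=0, d=(M1−M0)/(6·2)=-265/282, b=Δ0−h0·(2M0+M1)/6=812/141
seg 1: a=3, c=M1/2=-265/47, d=(M2−M1)/(6·1)=445/141, b=Δ1−h1·(2M1+M2)/6=-778/141
seg 2: a=-5, c=M2/2=180/47, d=(M3−M2)/(6·3)=-20/47, b=Δ2−h2·(2M2+M3)/6=-1033/141
t_q=15/4 → seg 2, τ=3/4; S=-5+-1033/141·τ+180/47·τ²+-20/47·τ³=-6407/752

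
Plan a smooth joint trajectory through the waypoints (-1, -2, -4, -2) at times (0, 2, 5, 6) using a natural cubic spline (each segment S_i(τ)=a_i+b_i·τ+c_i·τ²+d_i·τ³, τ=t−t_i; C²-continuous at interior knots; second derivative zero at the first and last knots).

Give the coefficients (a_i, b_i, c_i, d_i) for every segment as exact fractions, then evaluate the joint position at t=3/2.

Δ: Δ0=-1/2, Δ1=-2/3, Δ2=2
row 1: diag=10, rhs=-1; c'=3/10, d'=-1/10
row 2: denom=8−3·3/10=71/10; d'=(16−3·-1/10)/(71/10)=163/71
back: M2=163/71
back: M1=-1/10−3/10·163/71=-56/71
M: M0=0, M1=-56/71, M2=163/71, M3=0
seg 0: a=-1, c=M0/2=0, d=(M1−M0)/(6·2)=-14/213, b=Δ0−h0·(2M0+M1)/6=-101/426
seg 1: a=-2, c=M1/2=-28/71, d=(M2−M1)/(6·3)=73/426, b=Δ1−h1·(2M1+M2)/6=-437/426
seg 2: a=-4, c=M2/2=163/142, d=(M3−M2)/(6·1)=-163/426, b=Δ2−h2·(2M2+M3)/6=263/213
t_q=3/2 → seg 0, τ=3/2; S=-1+-101/426·τ+0·τ²+-14/213·τ³=-112/71

  seg 0: a=-1 b=-101/426 c=0 d=-14/213
  seg 1: a=-2 b=-437/426 c=-28/71 d=73/426
  seg 2: a=-4 b=263/213 c=163/142 d=-163/426
S(3/2) = -112/71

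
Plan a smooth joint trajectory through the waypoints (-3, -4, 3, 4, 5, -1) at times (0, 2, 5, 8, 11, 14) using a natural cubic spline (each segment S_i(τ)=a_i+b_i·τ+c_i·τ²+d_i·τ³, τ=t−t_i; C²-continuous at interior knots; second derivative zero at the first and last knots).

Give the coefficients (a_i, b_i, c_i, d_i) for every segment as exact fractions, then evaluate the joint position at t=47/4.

  seg 0: a=-3 b=-1279/1030 c=0 d=191/1030
  seg 1: a=-4 b=1013/1030 c=573/515 d=-6143/27810
  seg 2: a=3 b=873/515 c=-541/618 d=3907/27810
  seg 3: a=4 b=243/1030 c=601/1545 d=-661/5562
  seg 4: a=5 b=-329/515 c=-701/1030 d=701/9270
S(47/4) = 274883/65920

Δ: Δ0=-1/2, Δ1=7/3, Δ2=1/3, Δ3=1/3, Δ4=-2
row 1: diag=10, rhs=17; c'=3/10, d'=17/10
row 2: denom=12−3·3/10=111/10; d'=(-12−3·17/10)/(111/10)=-57/37
row 3: denom=12−3·10/37=414/37; d'=(0−3·-57/37)/(414/37)=19/46
row 4: denom=12−3·37/138=515/46; d'=(-14−3·19/46)/(515/46)=-701/515
back: M4=-701/515
back: M3=19/46−37/138·-701/515=1202/1545
back: M2=-57/37−10/37·1202/1545=-541/309
back: M1=17/10−3/10·-541/309=1146/515
M: M0=0, M1=1146/515, M2=-541/309, M3=1202/1545, M4=-701/515, M5=0
seg 0: a=-3, c=M0/2=0, d=(M1−M0)/(6·2)=191/1030, b=Δ0−h0·(2M0+M1)/6=-1279/1030
seg 1: a=-4, c=M1/2=573/515, d=(M2−M1)/(6·3)=-6143/27810, b=Δ1−h1·(2M1+M2)/6=1013/1030
seg 2: a=3, c=M2/2=-541/618, d=(M3−M2)/(6·3)=3907/27810, b=Δ2−h2·(2M2+M3)/6=873/515
seg 3: a=4, c=M3/2=601/1545, d=(M4−M3)/(6·3)=-661/5562, b=Δ3−h3·(2M3+M4)/6=243/1030
seg 4: a=5, c=M4/2=-701/1030, d=(M5−M4)/(6·3)=701/9270, b=Δ4−h4·(2M4+M5)/6=-329/515
t_q=47/4 → seg 4, τ=3/4; S=5+-329/515·τ+-701/1030·τ²+701/9270·τ³=274883/65920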